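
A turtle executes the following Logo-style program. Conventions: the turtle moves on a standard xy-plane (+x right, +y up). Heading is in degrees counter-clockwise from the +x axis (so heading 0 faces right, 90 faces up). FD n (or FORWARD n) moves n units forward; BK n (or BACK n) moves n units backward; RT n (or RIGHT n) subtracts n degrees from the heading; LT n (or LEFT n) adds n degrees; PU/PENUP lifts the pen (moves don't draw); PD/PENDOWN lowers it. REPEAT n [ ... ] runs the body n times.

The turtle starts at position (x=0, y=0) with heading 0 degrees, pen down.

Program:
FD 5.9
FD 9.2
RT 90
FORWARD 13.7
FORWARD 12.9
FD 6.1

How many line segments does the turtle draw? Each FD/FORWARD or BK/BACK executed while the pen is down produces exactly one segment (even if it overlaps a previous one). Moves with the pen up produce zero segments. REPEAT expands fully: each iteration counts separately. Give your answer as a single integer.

Answer: 5

Derivation:
Executing turtle program step by step:
Start: pos=(0,0), heading=0, pen down
FD 5.9: (0,0) -> (5.9,0) [heading=0, draw]
FD 9.2: (5.9,0) -> (15.1,0) [heading=0, draw]
RT 90: heading 0 -> 270
FD 13.7: (15.1,0) -> (15.1,-13.7) [heading=270, draw]
FD 12.9: (15.1,-13.7) -> (15.1,-26.6) [heading=270, draw]
FD 6.1: (15.1,-26.6) -> (15.1,-32.7) [heading=270, draw]
Final: pos=(15.1,-32.7), heading=270, 5 segment(s) drawn
Segments drawn: 5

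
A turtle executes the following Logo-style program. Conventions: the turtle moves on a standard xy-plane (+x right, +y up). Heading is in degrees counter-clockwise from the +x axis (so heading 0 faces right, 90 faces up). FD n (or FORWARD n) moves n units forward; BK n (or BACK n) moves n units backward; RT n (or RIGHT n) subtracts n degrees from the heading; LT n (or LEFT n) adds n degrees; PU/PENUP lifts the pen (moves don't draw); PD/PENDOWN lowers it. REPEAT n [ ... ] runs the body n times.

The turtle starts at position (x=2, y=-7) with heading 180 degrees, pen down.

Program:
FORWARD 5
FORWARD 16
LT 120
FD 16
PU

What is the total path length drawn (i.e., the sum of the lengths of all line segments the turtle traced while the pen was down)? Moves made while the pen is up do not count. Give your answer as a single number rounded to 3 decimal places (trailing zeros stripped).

Answer: 37

Derivation:
Executing turtle program step by step:
Start: pos=(2,-7), heading=180, pen down
FD 5: (2,-7) -> (-3,-7) [heading=180, draw]
FD 16: (-3,-7) -> (-19,-7) [heading=180, draw]
LT 120: heading 180 -> 300
FD 16: (-19,-7) -> (-11,-20.856) [heading=300, draw]
PU: pen up
Final: pos=(-11,-20.856), heading=300, 3 segment(s) drawn

Segment lengths:
  seg 1: (2,-7) -> (-3,-7), length = 5
  seg 2: (-3,-7) -> (-19,-7), length = 16
  seg 3: (-19,-7) -> (-11,-20.856), length = 16
Total = 37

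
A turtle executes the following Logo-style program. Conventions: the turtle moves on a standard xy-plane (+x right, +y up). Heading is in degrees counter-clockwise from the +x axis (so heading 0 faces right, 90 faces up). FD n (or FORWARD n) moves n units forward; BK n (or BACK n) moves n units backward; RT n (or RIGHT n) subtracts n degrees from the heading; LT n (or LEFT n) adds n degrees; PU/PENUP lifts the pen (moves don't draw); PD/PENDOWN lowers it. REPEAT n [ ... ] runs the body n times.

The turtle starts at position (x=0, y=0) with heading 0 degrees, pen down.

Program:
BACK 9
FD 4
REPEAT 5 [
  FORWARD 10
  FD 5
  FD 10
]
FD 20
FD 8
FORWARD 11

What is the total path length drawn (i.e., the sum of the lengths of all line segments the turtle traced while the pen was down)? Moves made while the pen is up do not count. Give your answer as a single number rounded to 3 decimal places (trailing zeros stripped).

Executing turtle program step by step:
Start: pos=(0,0), heading=0, pen down
BK 9: (0,0) -> (-9,0) [heading=0, draw]
FD 4: (-9,0) -> (-5,0) [heading=0, draw]
REPEAT 5 [
  -- iteration 1/5 --
  FD 10: (-5,0) -> (5,0) [heading=0, draw]
  FD 5: (5,0) -> (10,0) [heading=0, draw]
  FD 10: (10,0) -> (20,0) [heading=0, draw]
  -- iteration 2/5 --
  FD 10: (20,0) -> (30,0) [heading=0, draw]
  FD 5: (30,0) -> (35,0) [heading=0, draw]
  FD 10: (35,0) -> (45,0) [heading=0, draw]
  -- iteration 3/5 --
  FD 10: (45,0) -> (55,0) [heading=0, draw]
  FD 5: (55,0) -> (60,0) [heading=0, draw]
  FD 10: (60,0) -> (70,0) [heading=0, draw]
  -- iteration 4/5 --
  FD 10: (70,0) -> (80,0) [heading=0, draw]
  FD 5: (80,0) -> (85,0) [heading=0, draw]
  FD 10: (85,0) -> (95,0) [heading=0, draw]
  -- iteration 5/5 --
  FD 10: (95,0) -> (105,0) [heading=0, draw]
  FD 5: (105,0) -> (110,0) [heading=0, draw]
  FD 10: (110,0) -> (120,0) [heading=0, draw]
]
FD 20: (120,0) -> (140,0) [heading=0, draw]
FD 8: (140,0) -> (148,0) [heading=0, draw]
FD 11: (148,0) -> (159,0) [heading=0, draw]
Final: pos=(159,0), heading=0, 20 segment(s) drawn

Segment lengths:
  seg 1: (0,0) -> (-9,0), length = 9
  seg 2: (-9,0) -> (-5,0), length = 4
  seg 3: (-5,0) -> (5,0), length = 10
  seg 4: (5,0) -> (10,0), length = 5
  seg 5: (10,0) -> (20,0), length = 10
  seg 6: (20,0) -> (30,0), length = 10
  seg 7: (30,0) -> (35,0), length = 5
  seg 8: (35,0) -> (45,0), length = 10
  seg 9: (45,0) -> (55,0), length = 10
  seg 10: (55,0) -> (60,0), length = 5
  seg 11: (60,0) -> (70,0), length = 10
  seg 12: (70,0) -> (80,0), length = 10
  seg 13: (80,0) -> (85,0), length = 5
  seg 14: (85,0) -> (95,0), length = 10
  seg 15: (95,0) -> (105,0), length = 10
  seg 16: (105,0) -> (110,0), length = 5
  seg 17: (110,0) -> (120,0), length = 10
  seg 18: (120,0) -> (140,0), length = 20
  seg 19: (140,0) -> (148,0), length = 8
  seg 20: (148,0) -> (159,0), length = 11
Total = 177

Answer: 177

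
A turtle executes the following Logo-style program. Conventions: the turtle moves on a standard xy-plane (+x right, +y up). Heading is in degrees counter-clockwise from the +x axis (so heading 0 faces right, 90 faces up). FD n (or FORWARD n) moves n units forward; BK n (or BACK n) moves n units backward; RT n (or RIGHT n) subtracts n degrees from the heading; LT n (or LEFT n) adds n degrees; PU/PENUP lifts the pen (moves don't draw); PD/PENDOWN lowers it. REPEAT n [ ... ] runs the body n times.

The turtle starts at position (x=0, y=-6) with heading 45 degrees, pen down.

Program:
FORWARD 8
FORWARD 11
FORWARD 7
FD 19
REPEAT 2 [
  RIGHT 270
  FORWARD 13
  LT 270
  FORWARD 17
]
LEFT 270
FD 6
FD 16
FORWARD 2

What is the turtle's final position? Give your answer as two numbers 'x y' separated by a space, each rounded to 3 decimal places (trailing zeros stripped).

Executing turtle program step by step:
Start: pos=(0,-6), heading=45, pen down
FD 8: (0,-6) -> (5.657,-0.343) [heading=45, draw]
FD 11: (5.657,-0.343) -> (13.435,7.435) [heading=45, draw]
FD 7: (13.435,7.435) -> (18.385,12.385) [heading=45, draw]
FD 19: (18.385,12.385) -> (31.82,25.82) [heading=45, draw]
REPEAT 2 [
  -- iteration 1/2 --
  RT 270: heading 45 -> 135
  FD 13: (31.82,25.82) -> (22.627,35.012) [heading=135, draw]
  LT 270: heading 135 -> 45
  FD 17: (22.627,35.012) -> (34.648,47.033) [heading=45, draw]
  -- iteration 2/2 --
  RT 270: heading 45 -> 135
  FD 13: (34.648,47.033) -> (25.456,56.225) [heading=135, draw]
  LT 270: heading 135 -> 45
  FD 17: (25.456,56.225) -> (37.477,68.246) [heading=45, draw]
]
LT 270: heading 45 -> 315
FD 6: (37.477,68.246) -> (41.719,64.004) [heading=315, draw]
FD 16: (41.719,64.004) -> (53.033,52.69) [heading=315, draw]
FD 2: (53.033,52.69) -> (54.447,51.276) [heading=315, draw]
Final: pos=(54.447,51.276), heading=315, 11 segment(s) drawn

Answer: 54.447 51.276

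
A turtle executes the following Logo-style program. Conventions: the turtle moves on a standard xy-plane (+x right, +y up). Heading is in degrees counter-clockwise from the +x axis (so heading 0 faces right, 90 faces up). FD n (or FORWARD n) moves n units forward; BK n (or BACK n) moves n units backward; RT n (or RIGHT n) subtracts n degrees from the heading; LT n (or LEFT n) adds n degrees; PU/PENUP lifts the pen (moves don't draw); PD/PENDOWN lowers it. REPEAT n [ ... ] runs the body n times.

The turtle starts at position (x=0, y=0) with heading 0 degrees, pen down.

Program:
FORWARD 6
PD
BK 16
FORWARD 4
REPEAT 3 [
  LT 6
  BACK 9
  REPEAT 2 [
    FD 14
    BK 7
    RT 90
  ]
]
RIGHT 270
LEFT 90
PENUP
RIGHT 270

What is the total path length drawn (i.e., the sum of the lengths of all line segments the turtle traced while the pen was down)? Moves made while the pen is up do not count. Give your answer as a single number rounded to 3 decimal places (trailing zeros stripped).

Executing turtle program step by step:
Start: pos=(0,0), heading=0, pen down
FD 6: (0,0) -> (6,0) [heading=0, draw]
PD: pen down
BK 16: (6,0) -> (-10,0) [heading=0, draw]
FD 4: (-10,0) -> (-6,0) [heading=0, draw]
REPEAT 3 [
  -- iteration 1/3 --
  LT 6: heading 0 -> 6
  BK 9: (-6,0) -> (-14.951,-0.941) [heading=6, draw]
  REPEAT 2 [
    -- iteration 1/2 --
    FD 14: (-14.951,-0.941) -> (-1.027,0.523) [heading=6, draw]
    BK 7: (-1.027,0.523) -> (-7.989,-0.209) [heading=6, draw]
    RT 90: heading 6 -> 276
    -- iteration 2/2 --
    FD 14: (-7.989,-0.209) -> (-6.526,-14.132) [heading=276, draw]
    BK 7: (-6.526,-14.132) -> (-7.257,-7.171) [heading=276, draw]
    RT 90: heading 276 -> 186
  ]
  -- iteration 2/3 --
  LT 6: heading 186 -> 192
  BK 9: (-7.257,-7.171) -> (1.546,-5.3) [heading=192, draw]
  REPEAT 2 [
    -- iteration 1/2 --
    FD 14: (1.546,-5.3) -> (-12.148,-8.21) [heading=192, draw]
    BK 7: (-12.148,-8.21) -> (-5.301,-6.755) [heading=192, draw]
    RT 90: heading 192 -> 102
    -- iteration 2/2 --
    FD 14: (-5.301,-6.755) -> (-8.212,6.939) [heading=102, draw]
    BK 7: (-8.212,6.939) -> (-6.756,0.092) [heading=102, draw]
    RT 90: heading 102 -> 12
  ]
  -- iteration 3/3 --
  LT 6: heading 12 -> 18
  BK 9: (-6.756,0.092) -> (-15.316,-2.689) [heading=18, draw]
  REPEAT 2 [
    -- iteration 1/2 --
    FD 14: (-15.316,-2.689) -> (-2.001,1.637) [heading=18, draw]
    BK 7: (-2.001,1.637) -> (-8.659,-0.526) [heading=18, draw]
    RT 90: heading 18 -> 288
    -- iteration 2/2 --
    FD 14: (-8.659,-0.526) -> (-4.332,-13.841) [heading=288, draw]
    BK 7: (-4.332,-13.841) -> (-6.495,-7.183) [heading=288, draw]
    RT 90: heading 288 -> 198
  ]
]
RT 270: heading 198 -> 288
LT 90: heading 288 -> 18
PU: pen up
RT 270: heading 18 -> 108
Final: pos=(-6.495,-7.183), heading=108, 18 segment(s) drawn

Segment lengths:
  seg 1: (0,0) -> (6,0), length = 6
  seg 2: (6,0) -> (-10,0), length = 16
  seg 3: (-10,0) -> (-6,0), length = 4
  seg 4: (-6,0) -> (-14.951,-0.941), length = 9
  seg 5: (-14.951,-0.941) -> (-1.027,0.523), length = 14
  seg 6: (-1.027,0.523) -> (-7.989,-0.209), length = 7
  seg 7: (-7.989,-0.209) -> (-6.526,-14.132), length = 14
  seg 8: (-6.526,-14.132) -> (-7.257,-7.171), length = 7
  seg 9: (-7.257,-7.171) -> (1.546,-5.3), length = 9
  seg 10: (1.546,-5.3) -> (-12.148,-8.21), length = 14
  seg 11: (-12.148,-8.21) -> (-5.301,-6.755), length = 7
  seg 12: (-5.301,-6.755) -> (-8.212,6.939), length = 14
  seg 13: (-8.212,6.939) -> (-6.756,0.092), length = 7
  seg 14: (-6.756,0.092) -> (-15.316,-2.689), length = 9
  seg 15: (-15.316,-2.689) -> (-2.001,1.637), length = 14
  seg 16: (-2.001,1.637) -> (-8.659,-0.526), length = 7
  seg 17: (-8.659,-0.526) -> (-4.332,-13.841), length = 14
  seg 18: (-4.332,-13.841) -> (-6.495,-7.183), length = 7
Total = 179

Answer: 179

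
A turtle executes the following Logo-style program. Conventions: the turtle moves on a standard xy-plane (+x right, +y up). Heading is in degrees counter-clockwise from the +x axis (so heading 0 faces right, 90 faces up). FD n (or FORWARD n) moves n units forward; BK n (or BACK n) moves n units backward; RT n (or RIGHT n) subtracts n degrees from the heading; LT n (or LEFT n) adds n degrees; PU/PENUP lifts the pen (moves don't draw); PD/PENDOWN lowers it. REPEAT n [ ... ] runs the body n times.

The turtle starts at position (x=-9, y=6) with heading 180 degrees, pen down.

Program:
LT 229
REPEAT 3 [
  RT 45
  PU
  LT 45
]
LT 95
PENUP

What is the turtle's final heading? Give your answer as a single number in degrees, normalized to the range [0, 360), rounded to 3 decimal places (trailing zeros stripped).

Executing turtle program step by step:
Start: pos=(-9,6), heading=180, pen down
LT 229: heading 180 -> 49
REPEAT 3 [
  -- iteration 1/3 --
  RT 45: heading 49 -> 4
  PU: pen up
  LT 45: heading 4 -> 49
  -- iteration 2/3 --
  RT 45: heading 49 -> 4
  PU: pen up
  LT 45: heading 4 -> 49
  -- iteration 3/3 --
  RT 45: heading 49 -> 4
  PU: pen up
  LT 45: heading 4 -> 49
]
LT 95: heading 49 -> 144
PU: pen up
Final: pos=(-9,6), heading=144, 0 segment(s) drawn

Answer: 144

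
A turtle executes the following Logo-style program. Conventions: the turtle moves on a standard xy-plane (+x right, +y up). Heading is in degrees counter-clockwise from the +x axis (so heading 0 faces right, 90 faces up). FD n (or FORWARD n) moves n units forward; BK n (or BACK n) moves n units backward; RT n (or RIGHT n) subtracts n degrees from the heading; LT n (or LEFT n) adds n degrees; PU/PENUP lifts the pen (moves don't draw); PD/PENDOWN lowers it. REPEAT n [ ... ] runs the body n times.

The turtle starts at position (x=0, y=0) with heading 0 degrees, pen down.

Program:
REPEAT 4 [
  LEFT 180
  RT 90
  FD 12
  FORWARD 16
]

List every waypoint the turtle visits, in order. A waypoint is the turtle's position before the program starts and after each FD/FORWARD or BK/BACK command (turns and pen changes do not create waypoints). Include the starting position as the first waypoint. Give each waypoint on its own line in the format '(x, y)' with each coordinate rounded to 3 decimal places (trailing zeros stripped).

Answer: (0, 0)
(0, 12)
(0, 28)
(-12, 28)
(-28, 28)
(-28, 16)
(-28, 0)
(-16, 0)
(0, 0)

Derivation:
Executing turtle program step by step:
Start: pos=(0,0), heading=0, pen down
REPEAT 4 [
  -- iteration 1/4 --
  LT 180: heading 0 -> 180
  RT 90: heading 180 -> 90
  FD 12: (0,0) -> (0,12) [heading=90, draw]
  FD 16: (0,12) -> (0,28) [heading=90, draw]
  -- iteration 2/4 --
  LT 180: heading 90 -> 270
  RT 90: heading 270 -> 180
  FD 12: (0,28) -> (-12,28) [heading=180, draw]
  FD 16: (-12,28) -> (-28,28) [heading=180, draw]
  -- iteration 3/4 --
  LT 180: heading 180 -> 0
  RT 90: heading 0 -> 270
  FD 12: (-28,28) -> (-28,16) [heading=270, draw]
  FD 16: (-28,16) -> (-28,0) [heading=270, draw]
  -- iteration 4/4 --
  LT 180: heading 270 -> 90
  RT 90: heading 90 -> 0
  FD 12: (-28,0) -> (-16,0) [heading=0, draw]
  FD 16: (-16,0) -> (0,0) [heading=0, draw]
]
Final: pos=(0,0), heading=0, 8 segment(s) drawn
Waypoints (9 total):
(0, 0)
(0, 12)
(0, 28)
(-12, 28)
(-28, 28)
(-28, 16)
(-28, 0)
(-16, 0)
(0, 0)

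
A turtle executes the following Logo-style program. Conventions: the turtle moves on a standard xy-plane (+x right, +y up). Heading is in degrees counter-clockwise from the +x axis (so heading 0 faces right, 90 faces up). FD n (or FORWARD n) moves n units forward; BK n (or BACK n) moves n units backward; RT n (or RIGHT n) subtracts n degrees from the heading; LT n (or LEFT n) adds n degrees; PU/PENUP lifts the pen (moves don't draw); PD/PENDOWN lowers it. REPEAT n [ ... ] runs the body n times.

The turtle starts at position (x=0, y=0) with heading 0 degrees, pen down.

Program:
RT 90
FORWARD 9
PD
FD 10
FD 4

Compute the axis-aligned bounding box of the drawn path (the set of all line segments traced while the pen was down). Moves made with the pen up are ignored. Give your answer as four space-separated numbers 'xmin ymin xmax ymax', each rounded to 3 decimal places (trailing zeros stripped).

Executing turtle program step by step:
Start: pos=(0,0), heading=0, pen down
RT 90: heading 0 -> 270
FD 9: (0,0) -> (0,-9) [heading=270, draw]
PD: pen down
FD 10: (0,-9) -> (0,-19) [heading=270, draw]
FD 4: (0,-19) -> (0,-23) [heading=270, draw]
Final: pos=(0,-23), heading=270, 3 segment(s) drawn

Segment endpoints: x in {0, 0, 0, 0}, y in {-23, -19, -9, 0}
xmin=0, ymin=-23, xmax=0, ymax=0

Answer: 0 -23 0 0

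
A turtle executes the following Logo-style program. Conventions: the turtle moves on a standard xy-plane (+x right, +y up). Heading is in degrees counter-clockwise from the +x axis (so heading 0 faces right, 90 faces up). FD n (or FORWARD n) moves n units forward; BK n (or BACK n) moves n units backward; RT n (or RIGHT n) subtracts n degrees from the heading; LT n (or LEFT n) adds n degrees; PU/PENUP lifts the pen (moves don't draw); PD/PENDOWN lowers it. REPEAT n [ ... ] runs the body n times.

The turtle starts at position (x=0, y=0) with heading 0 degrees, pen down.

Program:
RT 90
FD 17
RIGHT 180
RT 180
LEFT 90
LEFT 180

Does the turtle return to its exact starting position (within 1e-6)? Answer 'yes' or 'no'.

Answer: no

Derivation:
Executing turtle program step by step:
Start: pos=(0,0), heading=0, pen down
RT 90: heading 0 -> 270
FD 17: (0,0) -> (0,-17) [heading=270, draw]
RT 180: heading 270 -> 90
RT 180: heading 90 -> 270
LT 90: heading 270 -> 0
LT 180: heading 0 -> 180
Final: pos=(0,-17), heading=180, 1 segment(s) drawn

Start position: (0, 0)
Final position: (0, -17)
Distance = 17; >= 1e-6 -> NOT closed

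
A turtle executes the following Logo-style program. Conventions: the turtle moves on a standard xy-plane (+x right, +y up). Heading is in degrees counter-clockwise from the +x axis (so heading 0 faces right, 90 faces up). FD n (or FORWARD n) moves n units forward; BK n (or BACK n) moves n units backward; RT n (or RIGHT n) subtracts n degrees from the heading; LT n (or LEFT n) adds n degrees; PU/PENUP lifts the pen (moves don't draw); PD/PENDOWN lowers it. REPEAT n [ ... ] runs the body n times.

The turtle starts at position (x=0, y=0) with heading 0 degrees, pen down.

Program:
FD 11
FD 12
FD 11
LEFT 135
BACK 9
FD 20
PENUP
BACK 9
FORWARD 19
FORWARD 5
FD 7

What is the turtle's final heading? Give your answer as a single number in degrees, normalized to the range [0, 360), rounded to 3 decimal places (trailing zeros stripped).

Executing turtle program step by step:
Start: pos=(0,0), heading=0, pen down
FD 11: (0,0) -> (11,0) [heading=0, draw]
FD 12: (11,0) -> (23,0) [heading=0, draw]
FD 11: (23,0) -> (34,0) [heading=0, draw]
LT 135: heading 0 -> 135
BK 9: (34,0) -> (40.364,-6.364) [heading=135, draw]
FD 20: (40.364,-6.364) -> (26.222,7.778) [heading=135, draw]
PU: pen up
BK 9: (26.222,7.778) -> (32.586,1.414) [heading=135, move]
FD 19: (32.586,1.414) -> (19.151,14.849) [heading=135, move]
FD 5: (19.151,14.849) -> (15.615,18.385) [heading=135, move]
FD 7: (15.615,18.385) -> (10.665,23.335) [heading=135, move]
Final: pos=(10.665,23.335), heading=135, 5 segment(s) drawn

Answer: 135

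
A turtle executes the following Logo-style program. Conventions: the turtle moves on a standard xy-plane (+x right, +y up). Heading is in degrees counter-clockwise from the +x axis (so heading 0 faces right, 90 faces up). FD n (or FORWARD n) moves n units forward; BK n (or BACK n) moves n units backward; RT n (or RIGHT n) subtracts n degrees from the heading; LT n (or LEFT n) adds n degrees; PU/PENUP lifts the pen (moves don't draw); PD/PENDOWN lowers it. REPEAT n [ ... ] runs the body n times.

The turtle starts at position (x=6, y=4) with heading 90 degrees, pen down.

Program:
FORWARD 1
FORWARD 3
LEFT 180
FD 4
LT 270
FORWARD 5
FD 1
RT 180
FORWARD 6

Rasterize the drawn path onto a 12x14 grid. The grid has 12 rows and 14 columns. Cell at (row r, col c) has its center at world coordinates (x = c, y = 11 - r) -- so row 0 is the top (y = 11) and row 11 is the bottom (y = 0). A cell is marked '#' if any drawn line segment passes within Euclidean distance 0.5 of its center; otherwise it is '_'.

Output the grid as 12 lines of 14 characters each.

Segment 0: (6,4) -> (6,5)
Segment 1: (6,5) -> (6,8)
Segment 2: (6,8) -> (6,4)
Segment 3: (6,4) -> (1,4)
Segment 4: (1,4) -> (-0,4)
Segment 5: (-0,4) -> (6,4)

Answer: ______________
______________
______________
______#_______
______#_______
______#_______
______#_______
#######_______
______________
______________
______________
______________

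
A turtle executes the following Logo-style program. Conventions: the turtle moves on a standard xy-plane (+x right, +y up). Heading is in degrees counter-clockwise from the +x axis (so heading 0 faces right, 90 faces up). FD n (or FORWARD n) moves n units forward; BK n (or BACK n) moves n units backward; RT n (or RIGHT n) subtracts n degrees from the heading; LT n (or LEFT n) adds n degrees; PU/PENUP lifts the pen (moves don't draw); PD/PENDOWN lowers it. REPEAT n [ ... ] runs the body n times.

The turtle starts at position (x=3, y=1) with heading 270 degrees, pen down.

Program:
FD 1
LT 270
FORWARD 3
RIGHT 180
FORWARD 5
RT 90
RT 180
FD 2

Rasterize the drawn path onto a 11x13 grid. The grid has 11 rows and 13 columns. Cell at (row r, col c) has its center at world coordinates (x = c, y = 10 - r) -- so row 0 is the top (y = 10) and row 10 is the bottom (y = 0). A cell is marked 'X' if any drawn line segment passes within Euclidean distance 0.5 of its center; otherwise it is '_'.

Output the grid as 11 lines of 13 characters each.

Segment 0: (3,1) -> (3,0)
Segment 1: (3,0) -> (0,0)
Segment 2: (0,0) -> (5,-0)
Segment 3: (5,-0) -> (5,2)

Answer: _____________
_____________
_____________
_____________
_____________
_____________
_____________
_____________
_____X_______
___X_X_______
XXXXXX_______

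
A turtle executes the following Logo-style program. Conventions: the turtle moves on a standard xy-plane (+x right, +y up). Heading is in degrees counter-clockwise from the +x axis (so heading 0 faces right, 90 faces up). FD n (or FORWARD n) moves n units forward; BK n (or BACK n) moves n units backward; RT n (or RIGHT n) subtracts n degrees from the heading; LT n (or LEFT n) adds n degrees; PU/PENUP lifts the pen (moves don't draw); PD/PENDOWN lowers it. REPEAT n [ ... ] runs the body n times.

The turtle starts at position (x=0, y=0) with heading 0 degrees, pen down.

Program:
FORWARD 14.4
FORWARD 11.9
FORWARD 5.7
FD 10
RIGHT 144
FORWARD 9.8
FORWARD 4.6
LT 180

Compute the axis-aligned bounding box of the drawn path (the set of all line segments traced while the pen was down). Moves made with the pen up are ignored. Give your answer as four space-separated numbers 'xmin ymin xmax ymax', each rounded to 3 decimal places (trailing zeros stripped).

Executing turtle program step by step:
Start: pos=(0,0), heading=0, pen down
FD 14.4: (0,0) -> (14.4,0) [heading=0, draw]
FD 11.9: (14.4,0) -> (26.3,0) [heading=0, draw]
FD 5.7: (26.3,0) -> (32,0) [heading=0, draw]
FD 10: (32,0) -> (42,0) [heading=0, draw]
RT 144: heading 0 -> 216
FD 9.8: (42,0) -> (34.072,-5.76) [heading=216, draw]
FD 4.6: (34.072,-5.76) -> (30.35,-8.464) [heading=216, draw]
LT 180: heading 216 -> 36
Final: pos=(30.35,-8.464), heading=36, 6 segment(s) drawn

Segment endpoints: x in {0, 14.4, 26.3, 30.35, 32, 34.072, 42}, y in {-8.464, -5.76, 0}
xmin=0, ymin=-8.464, xmax=42, ymax=0

Answer: 0 -8.464 42 0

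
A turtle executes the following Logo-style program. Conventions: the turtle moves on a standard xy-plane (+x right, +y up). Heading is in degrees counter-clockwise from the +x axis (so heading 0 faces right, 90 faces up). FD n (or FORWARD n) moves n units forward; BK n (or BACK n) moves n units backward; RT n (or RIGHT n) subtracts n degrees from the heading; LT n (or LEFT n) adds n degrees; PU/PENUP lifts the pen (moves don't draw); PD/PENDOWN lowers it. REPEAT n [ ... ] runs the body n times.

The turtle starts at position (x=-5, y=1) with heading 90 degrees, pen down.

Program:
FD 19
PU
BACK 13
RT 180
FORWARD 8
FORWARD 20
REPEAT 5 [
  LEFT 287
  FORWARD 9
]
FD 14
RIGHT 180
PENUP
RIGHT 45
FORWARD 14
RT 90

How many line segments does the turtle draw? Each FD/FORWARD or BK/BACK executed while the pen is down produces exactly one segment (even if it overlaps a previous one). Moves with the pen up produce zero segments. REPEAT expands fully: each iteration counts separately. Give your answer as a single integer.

Answer: 1

Derivation:
Executing turtle program step by step:
Start: pos=(-5,1), heading=90, pen down
FD 19: (-5,1) -> (-5,20) [heading=90, draw]
PU: pen up
BK 13: (-5,20) -> (-5,7) [heading=90, move]
RT 180: heading 90 -> 270
FD 8: (-5,7) -> (-5,-1) [heading=270, move]
FD 20: (-5,-1) -> (-5,-21) [heading=270, move]
REPEAT 5 [
  -- iteration 1/5 --
  LT 287: heading 270 -> 197
  FD 9: (-5,-21) -> (-13.607,-23.631) [heading=197, move]
  -- iteration 2/5 --
  LT 287: heading 197 -> 124
  FD 9: (-13.607,-23.631) -> (-18.639,-16.17) [heading=124, move]
  -- iteration 3/5 --
  LT 287: heading 124 -> 51
  FD 9: (-18.639,-16.17) -> (-12.976,-9.176) [heading=51, move]
  -- iteration 4/5 --
  LT 287: heading 51 -> 338
  FD 9: (-12.976,-9.176) -> (-4.631,-12.547) [heading=338, move]
  -- iteration 5/5 --
  LT 287: heading 338 -> 265
  FD 9: (-4.631,-12.547) -> (-5.415,-21.513) [heading=265, move]
]
FD 14: (-5.415,-21.513) -> (-6.636,-35.46) [heading=265, move]
RT 180: heading 265 -> 85
PU: pen up
RT 45: heading 85 -> 40
FD 14: (-6.636,-35.46) -> (4.089,-26.461) [heading=40, move]
RT 90: heading 40 -> 310
Final: pos=(4.089,-26.461), heading=310, 1 segment(s) drawn
Segments drawn: 1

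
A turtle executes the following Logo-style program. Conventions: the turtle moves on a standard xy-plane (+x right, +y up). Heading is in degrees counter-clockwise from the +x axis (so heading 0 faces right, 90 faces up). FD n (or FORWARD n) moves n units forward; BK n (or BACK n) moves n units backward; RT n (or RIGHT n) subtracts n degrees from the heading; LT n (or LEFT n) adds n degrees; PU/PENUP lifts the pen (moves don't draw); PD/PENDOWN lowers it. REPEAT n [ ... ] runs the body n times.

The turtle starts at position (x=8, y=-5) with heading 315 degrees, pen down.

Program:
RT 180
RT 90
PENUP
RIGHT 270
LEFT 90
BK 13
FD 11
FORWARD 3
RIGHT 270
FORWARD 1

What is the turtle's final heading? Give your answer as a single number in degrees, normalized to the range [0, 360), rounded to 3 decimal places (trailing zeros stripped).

Executing turtle program step by step:
Start: pos=(8,-5), heading=315, pen down
RT 180: heading 315 -> 135
RT 90: heading 135 -> 45
PU: pen up
RT 270: heading 45 -> 135
LT 90: heading 135 -> 225
BK 13: (8,-5) -> (17.192,4.192) [heading=225, move]
FD 11: (17.192,4.192) -> (9.414,-3.586) [heading=225, move]
FD 3: (9.414,-3.586) -> (7.293,-5.707) [heading=225, move]
RT 270: heading 225 -> 315
FD 1: (7.293,-5.707) -> (8,-6.414) [heading=315, move]
Final: pos=(8,-6.414), heading=315, 0 segment(s) drawn

Answer: 315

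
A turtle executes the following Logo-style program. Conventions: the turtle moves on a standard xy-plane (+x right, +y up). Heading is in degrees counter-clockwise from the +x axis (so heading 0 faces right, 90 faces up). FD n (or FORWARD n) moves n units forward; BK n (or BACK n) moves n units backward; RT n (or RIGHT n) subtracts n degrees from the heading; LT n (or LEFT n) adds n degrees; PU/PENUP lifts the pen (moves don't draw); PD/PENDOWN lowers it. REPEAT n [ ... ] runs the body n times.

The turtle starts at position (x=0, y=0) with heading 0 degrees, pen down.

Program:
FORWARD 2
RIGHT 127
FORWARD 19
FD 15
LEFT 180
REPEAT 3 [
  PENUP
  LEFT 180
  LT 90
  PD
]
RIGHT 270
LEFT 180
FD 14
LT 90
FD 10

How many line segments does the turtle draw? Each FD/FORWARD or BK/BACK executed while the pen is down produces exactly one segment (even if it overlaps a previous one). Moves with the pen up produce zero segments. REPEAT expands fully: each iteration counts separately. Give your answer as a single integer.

Answer: 5

Derivation:
Executing turtle program step by step:
Start: pos=(0,0), heading=0, pen down
FD 2: (0,0) -> (2,0) [heading=0, draw]
RT 127: heading 0 -> 233
FD 19: (2,0) -> (-9.434,-15.174) [heading=233, draw]
FD 15: (-9.434,-15.174) -> (-18.462,-27.154) [heading=233, draw]
LT 180: heading 233 -> 53
REPEAT 3 [
  -- iteration 1/3 --
  PU: pen up
  LT 180: heading 53 -> 233
  LT 90: heading 233 -> 323
  PD: pen down
  -- iteration 2/3 --
  PU: pen up
  LT 180: heading 323 -> 143
  LT 90: heading 143 -> 233
  PD: pen down
  -- iteration 3/3 --
  PU: pen up
  LT 180: heading 233 -> 53
  LT 90: heading 53 -> 143
  PD: pen down
]
RT 270: heading 143 -> 233
LT 180: heading 233 -> 53
FD 14: (-18.462,-27.154) -> (-10.036,-15.973) [heading=53, draw]
LT 90: heading 53 -> 143
FD 10: (-10.036,-15.973) -> (-18.023,-9.955) [heading=143, draw]
Final: pos=(-18.023,-9.955), heading=143, 5 segment(s) drawn
Segments drawn: 5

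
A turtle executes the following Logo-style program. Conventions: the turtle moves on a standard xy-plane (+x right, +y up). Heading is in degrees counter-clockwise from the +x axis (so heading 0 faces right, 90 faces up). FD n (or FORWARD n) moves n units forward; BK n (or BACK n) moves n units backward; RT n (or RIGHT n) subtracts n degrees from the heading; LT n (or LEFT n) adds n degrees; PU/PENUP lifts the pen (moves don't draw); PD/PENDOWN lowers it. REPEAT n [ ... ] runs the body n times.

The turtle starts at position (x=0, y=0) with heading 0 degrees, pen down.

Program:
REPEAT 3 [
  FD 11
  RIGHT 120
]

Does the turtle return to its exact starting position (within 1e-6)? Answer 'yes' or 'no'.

Answer: yes

Derivation:
Executing turtle program step by step:
Start: pos=(0,0), heading=0, pen down
REPEAT 3 [
  -- iteration 1/3 --
  FD 11: (0,0) -> (11,0) [heading=0, draw]
  RT 120: heading 0 -> 240
  -- iteration 2/3 --
  FD 11: (11,0) -> (5.5,-9.526) [heading=240, draw]
  RT 120: heading 240 -> 120
  -- iteration 3/3 --
  FD 11: (5.5,-9.526) -> (0,0) [heading=120, draw]
  RT 120: heading 120 -> 0
]
Final: pos=(0,0), heading=0, 3 segment(s) drawn

Start position: (0, 0)
Final position: (0, 0)
Distance = 0; < 1e-6 -> CLOSED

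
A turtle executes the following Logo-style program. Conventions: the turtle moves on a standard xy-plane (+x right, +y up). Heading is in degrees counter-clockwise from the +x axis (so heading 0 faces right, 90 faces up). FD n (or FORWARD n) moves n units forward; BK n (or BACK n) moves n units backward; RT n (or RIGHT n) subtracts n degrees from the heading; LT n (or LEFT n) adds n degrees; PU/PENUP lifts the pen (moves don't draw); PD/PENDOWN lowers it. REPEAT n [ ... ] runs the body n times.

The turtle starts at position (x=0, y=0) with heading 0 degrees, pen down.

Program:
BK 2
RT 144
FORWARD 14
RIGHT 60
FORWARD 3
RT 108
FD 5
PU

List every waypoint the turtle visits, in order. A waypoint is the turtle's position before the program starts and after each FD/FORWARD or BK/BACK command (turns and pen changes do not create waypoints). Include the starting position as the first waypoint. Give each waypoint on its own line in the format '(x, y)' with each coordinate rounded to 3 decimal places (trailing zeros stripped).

Answer: (0, 0)
(-2, 0)
(-13.326, -8.229)
(-16.067, -7.009)
(-12.721, -3.293)

Derivation:
Executing turtle program step by step:
Start: pos=(0,0), heading=0, pen down
BK 2: (0,0) -> (-2,0) [heading=0, draw]
RT 144: heading 0 -> 216
FD 14: (-2,0) -> (-13.326,-8.229) [heading=216, draw]
RT 60: heading 216 -> 156
FD 3: (-13.326,-8.229) -> (-16.067,-7.009) [heading=156, draw]
RT 108: heading 156 -> 48
FD 5: (-16.067,-7.009) -> (-12.721,-3.293) [heading=48, draw]
PU: pen up
Final: pos=(-12.721,-3.293), heading=48, 4 segment(s) drawn
Waypoints (5 total):
(0, 0)
(-2, 0)
(-13.326, -8.229)
(-16.067, -7.009)
(-12.721, -3.293)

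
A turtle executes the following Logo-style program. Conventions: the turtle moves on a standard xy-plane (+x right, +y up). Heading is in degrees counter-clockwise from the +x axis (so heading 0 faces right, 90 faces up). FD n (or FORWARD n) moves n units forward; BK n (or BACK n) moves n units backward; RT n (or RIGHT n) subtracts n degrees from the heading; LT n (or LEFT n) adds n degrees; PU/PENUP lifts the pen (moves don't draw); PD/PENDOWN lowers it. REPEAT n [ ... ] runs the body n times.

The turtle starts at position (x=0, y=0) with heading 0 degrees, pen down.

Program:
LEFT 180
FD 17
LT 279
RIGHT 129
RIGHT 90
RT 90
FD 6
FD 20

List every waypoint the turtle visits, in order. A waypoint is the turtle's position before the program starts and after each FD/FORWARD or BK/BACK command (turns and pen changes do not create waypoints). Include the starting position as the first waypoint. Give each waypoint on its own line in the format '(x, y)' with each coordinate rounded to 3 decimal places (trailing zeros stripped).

Executing turtle program step by step:
Start: pos=(0,0), heading=0, pen down
LT 180: heading 0 -> 180
FD 17: (0,0) -> (-17,0) [heading=180, draw]
LT 279: heading 180 -> 99
RT 129: heading 99 -> 330
RT 90: heading 330 -> 240
RT 90: heading 240 -> 150
FD 6: (-17,0) -> (-22.196,3) [heading=150, draw]
FD 20: (-22.196,3) -> (-39.517,13) [heading=150, draw]
Final: pos=(-39.517,13), heading=150, 3 segment(s) drawn
Waypoints (4 total):
(0, 0)
(-17, 0)
(-22.196, 3)
(-39.517, 13)

Answer: (0, 0)
(-17, 0)
(-22.196, 3)
(-39.517, 13)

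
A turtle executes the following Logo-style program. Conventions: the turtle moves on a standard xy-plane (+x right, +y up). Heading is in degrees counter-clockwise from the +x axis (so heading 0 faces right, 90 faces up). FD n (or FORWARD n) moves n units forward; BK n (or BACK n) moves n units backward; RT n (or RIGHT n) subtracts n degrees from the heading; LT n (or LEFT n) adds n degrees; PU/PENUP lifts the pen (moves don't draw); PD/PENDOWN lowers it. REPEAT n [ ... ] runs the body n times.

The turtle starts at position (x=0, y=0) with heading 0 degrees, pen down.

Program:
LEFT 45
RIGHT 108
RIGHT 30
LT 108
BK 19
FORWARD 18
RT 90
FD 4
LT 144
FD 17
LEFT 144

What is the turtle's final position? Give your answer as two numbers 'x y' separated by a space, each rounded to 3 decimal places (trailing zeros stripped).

Answer: 6.162 11.748

Derivation:
Executing turtle program step by step:
Start: pos=(0,0), heading=0, pen down
LT 45: heading 0 -> 45
RT 108: heading 45 -> 297
RT 30: heading 297 -> 267
LT 108: heading 267 -> 15
BK 19: (0,0) -> (-18.353,-4.918) [heading=15, draw]
FD 18: (-18.353,-4.918) -> (-0.966,-0.259) [heading=15, draw]
RT 90: heading 15 -> 285
FD 4: (-0.966,-0.259) -> (0.069,-4.123) [heading=285, draw]
LT 144: heading 285 -> 69
FD 17: (0.069,-4.123) -> (6.162,11.748) [heading=69, draw]
LT 144: heading 69 -> 213
Final: pos=(6.162,11.748), heading=213, 4 segment(s) drawn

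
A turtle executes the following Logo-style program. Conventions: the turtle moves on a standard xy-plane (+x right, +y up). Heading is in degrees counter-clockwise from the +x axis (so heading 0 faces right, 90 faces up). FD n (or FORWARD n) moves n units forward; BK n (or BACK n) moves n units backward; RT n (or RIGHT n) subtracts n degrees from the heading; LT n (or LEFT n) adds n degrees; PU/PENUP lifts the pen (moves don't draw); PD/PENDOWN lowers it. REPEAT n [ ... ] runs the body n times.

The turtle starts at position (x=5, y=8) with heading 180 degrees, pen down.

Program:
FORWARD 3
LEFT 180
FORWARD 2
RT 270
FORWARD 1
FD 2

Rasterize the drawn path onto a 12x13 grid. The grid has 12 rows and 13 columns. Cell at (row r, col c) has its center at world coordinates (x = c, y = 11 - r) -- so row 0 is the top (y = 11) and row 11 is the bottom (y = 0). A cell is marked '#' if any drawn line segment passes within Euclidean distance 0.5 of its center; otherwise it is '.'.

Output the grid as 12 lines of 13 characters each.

Segment 0: (5,8) -> (2,8)
Segment 1: (2,8) -> (4,8)
Segment 2: (4,8) -> (4,9)
Segment 3: (4,9) -> (4,11)

Answer: ....#........
....#........
....#........
..####.......
.............
.............
.............
.............
.............
.............
.............
.............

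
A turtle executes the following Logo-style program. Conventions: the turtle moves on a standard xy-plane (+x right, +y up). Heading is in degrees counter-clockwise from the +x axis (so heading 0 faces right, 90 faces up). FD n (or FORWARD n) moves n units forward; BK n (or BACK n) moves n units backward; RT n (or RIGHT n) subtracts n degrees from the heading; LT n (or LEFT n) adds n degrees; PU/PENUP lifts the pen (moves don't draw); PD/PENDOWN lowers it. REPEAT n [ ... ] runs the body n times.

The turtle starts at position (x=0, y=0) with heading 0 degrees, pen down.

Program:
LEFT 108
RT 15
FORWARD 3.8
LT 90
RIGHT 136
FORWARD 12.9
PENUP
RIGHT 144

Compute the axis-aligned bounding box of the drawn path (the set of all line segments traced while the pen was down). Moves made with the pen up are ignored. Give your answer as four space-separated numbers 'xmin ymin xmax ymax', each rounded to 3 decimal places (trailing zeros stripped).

Executing turtle program step by step:
Start: pos=(0,0), heading=0, pen down
LT 108: heading 0 -> 108
RT 15: heading 108 -> 93
FD 3.8: (0,0) -> (-0.199,3.795) [heading=93, draw]
LT 90: heading 93 -> 183
RT 136: heading 183 -> 47
FD 12.9: (-0.199,3.795) -> (8.599,13.229) [heading=47, draw]
PU: pen up
RT 144: heading 47 -> 263
Final: pos=(8.599,13.229), heading=263, 2 segment(s) drawn

Segment endpoints: x in {-0.199, 0, 8.599}, y in {0, 3.795, 13.229}
xmin=-0.199, ymin=0, xmax=8.599, ymax=13.229

Answer: -0.199 0 8.599 13.229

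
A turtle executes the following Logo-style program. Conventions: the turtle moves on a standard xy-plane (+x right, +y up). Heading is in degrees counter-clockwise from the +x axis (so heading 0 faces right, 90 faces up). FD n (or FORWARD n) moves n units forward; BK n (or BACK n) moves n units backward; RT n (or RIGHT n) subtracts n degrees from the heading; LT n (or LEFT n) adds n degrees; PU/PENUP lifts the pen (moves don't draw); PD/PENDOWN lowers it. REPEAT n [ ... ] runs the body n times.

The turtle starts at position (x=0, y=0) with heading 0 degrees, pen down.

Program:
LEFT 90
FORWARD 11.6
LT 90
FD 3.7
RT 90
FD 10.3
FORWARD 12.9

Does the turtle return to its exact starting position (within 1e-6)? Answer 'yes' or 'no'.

Answer: no

Derivation:
Executing turtle program step by step:
Start: pos=(0,0), heading=0, pen down
LT 90: heading 0 -> 90
FD 11.6: (0,0) -> (0,11.6) [heading=90, draw]
LT 90: heading 90 -> 180
FD 3.7: (0,11.6) -> (-3.7,11.6) [heading=180, draw]
RT 90: heading 180 -> 90
FD 10.3: (-3.7,11.6) -> (-3.7,21.9) [heading=90, draw]
FD 12.9: (-3.7,21.9) -> (-3.7,34.8) [heading=90, draw]
Final: pos=(-3.7,34.8), heading=90, 4 segment(s) drawn

Start position: (0, 0)
Final position: (-3.7, 34.8)
Distance = 34.996; >= 1e-6 -> NOT closed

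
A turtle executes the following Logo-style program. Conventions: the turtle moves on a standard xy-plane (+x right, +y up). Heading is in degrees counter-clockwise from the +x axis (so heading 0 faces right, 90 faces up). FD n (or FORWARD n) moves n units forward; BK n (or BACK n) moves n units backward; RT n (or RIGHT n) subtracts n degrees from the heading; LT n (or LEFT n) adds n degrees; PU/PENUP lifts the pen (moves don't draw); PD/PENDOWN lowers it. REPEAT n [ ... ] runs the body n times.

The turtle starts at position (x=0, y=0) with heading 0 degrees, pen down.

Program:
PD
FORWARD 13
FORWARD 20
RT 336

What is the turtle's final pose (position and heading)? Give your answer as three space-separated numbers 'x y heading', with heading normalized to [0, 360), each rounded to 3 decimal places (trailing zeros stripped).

Answer: 33 0 24

Derivation:
Executing turtle program step by step:
Start: pos=(0,0), heading=0, pen down
PD: pen down
FD 13: (0,0) -> (13,0) [heading=0, draw]
FD 20: (13,0) -> (33,0) [heading=0, draw]
RT 336: heading 0 -> 24
Final: pos=(33,0), heading=24, 2 segment(s) drawn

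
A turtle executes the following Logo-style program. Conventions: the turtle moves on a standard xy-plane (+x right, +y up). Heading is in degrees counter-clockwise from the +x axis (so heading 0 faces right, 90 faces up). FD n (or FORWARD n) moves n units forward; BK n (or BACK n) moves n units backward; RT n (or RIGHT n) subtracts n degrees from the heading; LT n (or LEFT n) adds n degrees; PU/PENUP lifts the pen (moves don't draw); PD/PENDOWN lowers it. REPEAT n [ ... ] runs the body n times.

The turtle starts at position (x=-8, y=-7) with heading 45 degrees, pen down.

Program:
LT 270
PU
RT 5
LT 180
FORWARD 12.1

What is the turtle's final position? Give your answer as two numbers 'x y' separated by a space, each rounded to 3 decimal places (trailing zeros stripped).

Answer: -15.778 2.269

Derivation:
Executing turtle program step by step:
Start: pos=(-8,-7), heading=45, pen down
LT 270: heading 45 -> 315
PU: pen up
RT 5: heading 315 -> 310
LT 180: heading 310 -> 130
FD 12.1: (-8,-7) -> (-15.778,2.269) [heading=130, move]
Final: pos=(-15.778,2.269), heading=130, 0 segment(s) drawn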